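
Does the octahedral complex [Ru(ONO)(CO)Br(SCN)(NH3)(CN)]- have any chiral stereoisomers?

yes

In an octahedral complex each vertex has one trans partner and four cis neighbours.
Exhaustive case analysis gives 15 geometric isomers.
Of these, 15 lack any improper symmetry element and so occur as enantiomeric pairs, giving 15 + 15 = 30 stereoisomers in total.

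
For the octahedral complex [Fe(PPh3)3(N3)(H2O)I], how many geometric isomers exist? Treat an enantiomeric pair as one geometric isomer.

The six octahedral sites form three mutually perpendicular trans pairs.
Working through the distinct placements yields 4 geometric isomers: PPh3 mer (3 arrangements); PPh3 fac (chiral).

4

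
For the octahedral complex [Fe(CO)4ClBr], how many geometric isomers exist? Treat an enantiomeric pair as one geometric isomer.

2

An octahedron has six vertices in three trans pairs; every non-trans pair is cis.
There are 2 geometric isomers: Cl and Br mutually cis; Cl and Br mutually trans.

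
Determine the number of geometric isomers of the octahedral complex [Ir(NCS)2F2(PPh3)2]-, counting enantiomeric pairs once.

5

In an octahedral complex each vertex has one trans partner and four cis neighbours.
There are 5 geometric isomers: NCS trans, F trans, PPh3 trans; NCS cis, F trans, PPh3 cis; NCS cis, F cis, PPh3 trans; NCS cis, F cis, PPh3 cis (chiral); NCS trans, F cis, PPh3 cis.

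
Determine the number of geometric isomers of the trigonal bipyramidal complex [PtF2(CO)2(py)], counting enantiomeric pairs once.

In a trigonal bipyramid the two axial positions differ from the three equatorial ones.
Systematic enumeration (placing each ligand type in turn and discarding arrangements equivalent by rotation or reflection) gives 5 geometric isomers.

5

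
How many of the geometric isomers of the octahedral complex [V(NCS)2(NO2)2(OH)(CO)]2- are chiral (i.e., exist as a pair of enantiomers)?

An octahedron has six vertices in three trans pairs; every non-trans pair is cis.
Working through the distinct placements yields 6 geometric isomers: NCS cis, NO2 cis (3 arrangements, 2 chiral); NCS cis, NO2 trans; NCS trans, NO2 cis; NCS trans, NO2 trans.
Of these, 2 lack any improper symmetry element and so occur as enantiomeric pairs, giving 6 + 2 = 8 stereoisomers in total.

2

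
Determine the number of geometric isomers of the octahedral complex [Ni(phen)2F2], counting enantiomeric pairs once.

An octahedron has six vertices in three trans pairs; every non-trans pair is cis.
Each phen is bidentate and must span two cis positions.
There are 2 geometric isomers: F trans; F cis (chiral).

2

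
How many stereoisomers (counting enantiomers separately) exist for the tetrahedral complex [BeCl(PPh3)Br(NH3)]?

2

All four vertices of a tetrahedron are equivalent and mutually adjacent, so cis/trans isomerism cannot arise.
Only one geometric arrangement is possible; it has no improper symmetry element, so it exists as a pair of enantiomers (2 stereoisomers).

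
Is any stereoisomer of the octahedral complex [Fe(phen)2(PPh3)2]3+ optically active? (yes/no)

An octahedron has six vertices in three trans pairs; every non-trans pair is cis.
Each phen is bidentate and must span two cis positions.
Systematic placement gives 2 geometric isomers: PPh3 trans; PPh3 cis (chiral).
One of these lacks any improper symmetry element and so occurs as an enantiomeric pair, giving 2 + 1 = 3 stereoisomers in total.

yes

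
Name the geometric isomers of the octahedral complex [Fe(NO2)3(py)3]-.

An octahedron has six vertices in three trans pairs; every non-trans pair is cis.
The distinct arrangements are (2 in all): NO2 mer; NO2 fac.

fac and mer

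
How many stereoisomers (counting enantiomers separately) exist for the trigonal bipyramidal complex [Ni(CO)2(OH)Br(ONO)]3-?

10

In a trigonal bipyramid the two axial positions differ from the three equatorial ones.
Systematic enumeration (placing each ligand type in turn and discarding arrangements equivalent by rotation or reflection) gives 7 geometric isomers.
Of these, 3 lack any improper symmetry element and so occur as enantiomeric pairs, giving 7 + 3 = 10 stereoisomers in total.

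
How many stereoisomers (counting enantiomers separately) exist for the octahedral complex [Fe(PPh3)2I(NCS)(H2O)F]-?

The six octahedral sites form three mutually perpendicular trans pairs.
Placing the ligands in turn and identifying arrangements related by rotation or reflection leaves 9 distinct geometric isomers.
Of these, 6 lack any improper symmetry element and so occur as enantiomeric pairs, giving 9 + 6 = 15 stereoisomers in total.

15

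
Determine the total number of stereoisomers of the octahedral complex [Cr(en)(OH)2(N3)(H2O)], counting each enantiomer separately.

In an octahedral complex each vertex has one trans partner and four cis neighbours.
Each en is bidentate and must span two cis positions.
The distinct arrangements are (4 in all): OH cis (3 arrangements, 2 chiral); OH trans.
Of these, 2 lack any improper symmetry element and so occur as enantiomeric pairs, giving 4 + 2 = 6 stereoisomers in total.

6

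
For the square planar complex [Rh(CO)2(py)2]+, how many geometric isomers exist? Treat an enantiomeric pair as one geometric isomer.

A square has two trans pairs of vertices; adjacent vertices are cis.
There are 2 geometric isomers: CO cis; CO trans.

2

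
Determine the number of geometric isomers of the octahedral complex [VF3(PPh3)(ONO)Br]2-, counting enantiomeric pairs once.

In an octahedral complex each vertex has one trans partner and four cis neighbours.
Working through the distinct placements yields 4 geometric isomers: F mer (3 arrangements); F fac (chiral).

4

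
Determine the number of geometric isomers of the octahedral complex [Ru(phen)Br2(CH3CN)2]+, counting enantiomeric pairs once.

Each phen is bidentate and must span two cis positions.
The distinct arrangements are (3 in all): Br trans, CH3CN cis; Br cis, CH3CN cis (chiral); Br cis, CH3CN trans.

3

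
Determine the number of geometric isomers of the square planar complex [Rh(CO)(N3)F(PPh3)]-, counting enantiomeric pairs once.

3

Systematic placement gives 3 geometric isomers: (CO/N3 trans, F/PPh3 trans); (CO/PPh3 trans, F/N3 trans); (CO/F trans, N3/PPh3 trans).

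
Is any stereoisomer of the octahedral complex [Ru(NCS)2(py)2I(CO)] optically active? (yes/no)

Systematic placement gives 6 geometric isomers: NCS trans, py trans; NCS cis, py cis (3 arrangements, 2 chiral); NCS cis, py trans; NCS trans, py cis.
Of these, 2 lack any improper symmetry element and so occur as enantiomeric pairs, giving 6 + 2 = 8 stereoisomers in total.

yes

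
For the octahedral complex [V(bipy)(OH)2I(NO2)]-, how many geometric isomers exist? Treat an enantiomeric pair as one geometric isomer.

In an octahedral complex each vertex has one trans partner and four cis neighbours.
Each bipy is bidentate and must span two cis positions.
There are 4 geometric isomers: OH cis (3 arrangements, 2 chiral); OH trans.

4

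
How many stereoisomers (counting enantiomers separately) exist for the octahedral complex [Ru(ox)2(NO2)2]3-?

An octahedron has six vertices in three trans pairs; every non-trans pair is cis.
Each ox is bidentate and must span two cis positions.
Systematic placement gives 2 geometric isomers: NO2 trans; NO2 cis (chiral).
One of these lacks any improper symmetry element and so occurs as an enantiomeric pair, giving 2 + 1 = 3 stereoisomers in total.

3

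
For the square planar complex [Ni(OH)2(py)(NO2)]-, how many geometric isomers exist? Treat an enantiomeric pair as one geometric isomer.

2

A square has two trans pairs of vertices; adjacent vertices are cis.
The distinct arrangements are (2 in all): OH cis; OH trans.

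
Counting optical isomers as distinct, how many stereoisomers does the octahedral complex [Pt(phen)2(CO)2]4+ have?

3

In an octahedral complex each vertex has one trans partner and four cis neighbours.
Each phen is bidentate and must span two cis positions.
Systematic placement gives 2 geometric isomers: CO trans; CO cis (chiral).
One of these lacks any improper symmetry element and so occurs as an enantiomeric pair, giving 2 + 1 = 3 stereoisomers in total.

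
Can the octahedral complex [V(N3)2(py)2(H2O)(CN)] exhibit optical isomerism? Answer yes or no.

yes

The six octahedral sites form three mutually perpendicular trans pairs.
Working through the distinct placements yields 6 geometric isomers: N3 trans, py trans; N3 cis, py cis (3 arrangements, 2 chiral); N3 cis, py trans; N3 trans, py cis.
Of these, 2 lack any improper symmetry element and so occur as enantiomeric pairs, giving 6 + 2 = 8 stereoisomers in total.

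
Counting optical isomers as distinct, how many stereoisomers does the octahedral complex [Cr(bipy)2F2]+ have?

An octahedron has six vertices in three trans pairs; every non-trans pair is cis.
Each bipy is bidentate and must span two cis positions.
Working through the distinct placements yields 2 geometric isomers: F trans; F cis (chiral).
One of these lacks any improper symmetry element and so occurs as an enantiomeric pair, giving 2 + 1 = 3 stereoisomers in total.

3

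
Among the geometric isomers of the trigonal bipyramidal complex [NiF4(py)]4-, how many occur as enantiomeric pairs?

In a trigonal bipyramid the two axial positions differ from the three equatorial ones.
Systematic placement gives 2 geometric isomers: py equatorial; py axial.
Each arrangement has an internal mirror plane or centre of symmetry, so none is chiral.

0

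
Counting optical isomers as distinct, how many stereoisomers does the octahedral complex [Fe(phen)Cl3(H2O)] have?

2

In an octahedral complex each vertex has one trans partner and four cis neighbours.
Each phen is bidentate and must span two cis positions.
There are 2 geometric isomers: Cl mer; Cl fac.
Each arrangement has an internal mirror plane or centre of symmetry, so none is chiral.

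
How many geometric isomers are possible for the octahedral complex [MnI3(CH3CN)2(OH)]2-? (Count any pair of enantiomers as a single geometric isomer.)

In an octahedral complex each vertex has one trans partner and four cis neighbours.
There are 3 geometric isomers: I mer, CH3CN trans; I fac, CH3CN cis; I mer, CH3CN cis.

3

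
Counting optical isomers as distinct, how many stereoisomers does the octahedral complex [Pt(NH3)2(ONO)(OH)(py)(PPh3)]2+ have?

15

The six octahedral sites form three mutually perpendicular trans pairs.
Systematic enumeration (placing each ligand type in turn and discarding arrangements equivalent by rotation or reflection) gives 9 geometric isomers.
Of these, 6 lack any improper symmetry element and so occur as enantiomeric pairs, giving 9 + 6 = 15 stereoisomers in total.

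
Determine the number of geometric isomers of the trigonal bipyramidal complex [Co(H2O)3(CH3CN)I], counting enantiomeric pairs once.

4

A trigonal bipyramid has two axial and three equatorial sites, which are chemically inequivalent.
The distinct arrangements are (4 in all): CH3CN axial, I equatorial; CH3CN axial, I axial; CH3CN equatorial, I equatorial; CH3CN equatorial, I axial.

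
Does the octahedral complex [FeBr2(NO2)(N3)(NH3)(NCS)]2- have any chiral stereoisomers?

Systematic enumeration (placing each ligand type in turn and discarding arrangements equivalent by rotation or reflection) gives 9 geometric isomers.
Of these, 6 lack any improper symmetry element and so occur as enantiomeric pairs, giving 9 + 6 = 15 stereoisomers in total.

yes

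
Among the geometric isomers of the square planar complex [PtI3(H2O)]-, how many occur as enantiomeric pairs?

A square has two trans pairs of vertices; adjacent vertices are cis.
Only one geometric arrangement is possible.

0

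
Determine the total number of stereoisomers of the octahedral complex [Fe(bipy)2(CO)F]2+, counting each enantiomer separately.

Each bipy is bidentate and must span two cis positions.
The distinct arrangements are (2 in all): CO and F mutually trans; CO and F mutually cis (chiral).
One of these lacks any improper symmetry element and so occurs as an enantiomeric pair, giving 2 + 1 = 3 stereoisomers in total.

3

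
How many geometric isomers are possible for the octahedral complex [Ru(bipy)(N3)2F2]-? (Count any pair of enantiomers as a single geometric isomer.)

3

The six octahedral sites form three mutually perpendicular trans pairs.
Each bipy is bidentate and must span two cis positions.
Working through the distinct placements yields 3 geometric isomers: N3 cis, F trans; N3 cis, F cis (chiral); N3 trans, F cis.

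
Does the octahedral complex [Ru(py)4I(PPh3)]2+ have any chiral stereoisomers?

In an octahedral complex each vertex has one trans partner and four cis neighbours.
There are 2 geometric isomers: I and PPh3 mutually trans; I and PPh3 mutually cis.
Each arrangement has an internal mirror plane or centre of symmetry, so none is chiral.

no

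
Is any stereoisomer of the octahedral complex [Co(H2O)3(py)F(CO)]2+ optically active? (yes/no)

yes

An octahedron has six vertices in three trans pairs; every non-trans pair is cis.
There are 4 geometric isomers: H2O mer (3 arrangements); H2O fac (chiral).
One of these lacks any improper symmetry element and so occurs as an enantiomeric pair, giving 4 + 1 = 5 stereoisomers in total.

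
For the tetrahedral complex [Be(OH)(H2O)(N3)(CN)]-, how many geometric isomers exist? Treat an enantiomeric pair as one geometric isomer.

1

All four vertices of a tetrahedron are equivalent and mutually adjacent, so cis/trans isomerism cannot arise.
Only one geometric arrangement is possible; it has no improper symmetry element, so it exists as a pair of enantiomers (2 stereoisomers).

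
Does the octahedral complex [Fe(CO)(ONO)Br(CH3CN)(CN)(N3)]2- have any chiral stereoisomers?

yes

In an octahedral complex each vertex has one trans partner and four cis neighbours.
Systematic enumeration (placing each ligand type in turn and discarding arrangements equivalent by rotation or reflection) gives 15 geometric isomers.
Of these, 15 lack any improper symmetry element and so occur as enantiomeric pairs, giving 15 + 15 = 30 stereoisomers in total.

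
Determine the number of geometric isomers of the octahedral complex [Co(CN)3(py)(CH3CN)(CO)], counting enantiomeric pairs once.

The six octahedral sites form three mutually perpendicular trans pairs.
Working through the distinct placements yields 4 geometric isomers: CN mer (3 arrangements); CN fac (chiral).

4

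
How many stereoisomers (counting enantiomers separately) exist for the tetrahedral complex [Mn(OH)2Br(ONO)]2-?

1

In a tetrahedral complex all four positions are equivalent and every pair of ligands is adjacent — there is no cis/trans distinction.
Only one geometric arrangement is possible.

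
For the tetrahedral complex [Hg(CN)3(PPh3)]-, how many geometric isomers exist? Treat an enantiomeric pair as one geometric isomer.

1

In a tetrahedral complex all four positions are equivalent and every pair of ligands is adjacent — there is no cis/trans distinction.
Only one geometric arrangement is possible.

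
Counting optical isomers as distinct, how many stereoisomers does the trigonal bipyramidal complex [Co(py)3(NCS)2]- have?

3

Working through the distinct placements yields 3 geometric isomers: NCS both axial; NCS one axial, one equatorial; NCS both equatorial.
Each arrangement has an internal mirror plane or centre of symmetry, so none is chiral.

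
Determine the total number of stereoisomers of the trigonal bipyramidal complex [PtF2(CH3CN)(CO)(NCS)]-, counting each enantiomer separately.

10

A trigonal bipyramid has two axial and three equatorial sites, which are chemically inequivalent.
Exhaustive case analysis gives 7 geometric isomers.
Of these, 3 lack any improper symmetry element and so occur as enantiomeric pairs, giving 7 + 3 = 10 stereoisomers in total.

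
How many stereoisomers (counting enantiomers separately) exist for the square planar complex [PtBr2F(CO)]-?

2

In a square planar complex each vertex has one trans partner and two cis neighbours.
Systematic placement gives 2 geometric isomers: Br cis; Br trans.
Each arrangement has an internal mirror plane or centre of symmetry, so none is chiral.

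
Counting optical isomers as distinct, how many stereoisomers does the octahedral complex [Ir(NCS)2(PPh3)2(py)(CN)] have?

8

There are 6 geometric isomers: NCS cis, PPh3 cis (3 arrangements, 2 chiral); NCS cis, PPh3 trans; NCS trans, PPh3 cis; NCS trans, PPh3 trans.
Of these, 2 lack any improper symmetry element and so occur as enantiomeric pairs, giving 6 + 2 = 8 stereoisomers in total.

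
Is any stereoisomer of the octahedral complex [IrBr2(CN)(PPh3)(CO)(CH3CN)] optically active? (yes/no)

yes

In an octahedral complex each vertex has one trans partner and four cis neighbours.
Systematic enumeration (placing each ligand type in turn and discarding arrangements equivalent by rotation or reflection) gives 9 geometric isomers.
Of these, 6 lack any improper symmetry element and so occur as enantiomeric pairs, giving 9 + 6 = 15 stereoisomers in total.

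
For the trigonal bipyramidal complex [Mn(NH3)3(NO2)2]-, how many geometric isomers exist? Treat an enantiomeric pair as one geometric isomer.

3

In a trigonal bipyramid the two axial positions differ from the three equatorial ones.
There are 3 geometric isomers: NO2 both equatorial; NO2 one axial, one equatorial; NO2 both axial.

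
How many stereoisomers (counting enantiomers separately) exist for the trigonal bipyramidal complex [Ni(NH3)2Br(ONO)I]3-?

10

A trigonal bipyramid has two axial and three equatorial sites, which are chemically inequivalent.
Placing the ligands in turn and identifying arrangements related by rotation or reflection leaves 7 distinct geometric isomers.
Of these, 3 lack any improper symmetry element and so occur as enantiomeric pairs, giving 7 + 3 = 10 stereoisomers in total.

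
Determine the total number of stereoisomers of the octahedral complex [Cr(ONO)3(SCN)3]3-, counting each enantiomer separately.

2

Working through the distinct placements yields 2 geometric isomers: ONO mer; ONO fac.
Each arrangement has an internal mirror plane or centre of symmetry, so none is chiral.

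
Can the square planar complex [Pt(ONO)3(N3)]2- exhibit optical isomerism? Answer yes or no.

no

Only one geometric arrangement is possible.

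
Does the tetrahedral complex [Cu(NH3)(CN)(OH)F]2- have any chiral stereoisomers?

In a tetrahedral complex all four positions are equivalent and every pair of ligands is adjacent — there is no cis/trans distinction.
Only one geometric arrangement is possible; it has no improper symmetry element, so it exists as a pair of enantiomers (2 stereoisomers).

yes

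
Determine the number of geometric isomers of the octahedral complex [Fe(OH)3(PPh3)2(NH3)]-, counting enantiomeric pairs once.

In an octahedral complex each vertex has one trans partner and four cis neighbours.
Systematic placement gives 3 geometric isomers: OH mer, PPh3 trans; OH fac, PPh3 cis; OH mer, PPh3 cis.

3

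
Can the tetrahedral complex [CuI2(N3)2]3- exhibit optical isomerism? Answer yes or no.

All four vertices of a tetrahedron are equivalent and mutually adjacent, so cis/trans isomerism cannot arise.
Only one geometric arrangement is possible.

no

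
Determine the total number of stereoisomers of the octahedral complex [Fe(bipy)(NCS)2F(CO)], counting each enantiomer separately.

6

In an octahedral complex each vertex has one trans partner and four cis neighbours.
Each bipy is bidentate and must span two cis positions.
Systematic placement gives 4 geometric isomers: NCS cis (3 arrangements, 2 chiral); NCS trans.
Of these, 2 lack any improper symmetry element and so occur as enantiomeric pairs, giving 4 + 2 = 6 stereoisomers in total.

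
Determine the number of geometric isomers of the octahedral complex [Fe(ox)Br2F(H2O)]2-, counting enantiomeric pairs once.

4

In an octahedral complex each vertex has one trans partner and four cis neighbours.
Each ox is bidentate and must span two cis positions.
There are 4 geometric isomers: Br trans; Br cis (3 arrangements, 2 chiral).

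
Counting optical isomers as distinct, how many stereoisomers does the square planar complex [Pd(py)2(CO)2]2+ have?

In a square planar complex each vertex has one trans partner and two cis neighbours.
There are 2 geometric isomers: py cis; py trans.
Each arrangement has an internal mirror plane or centre of symmetry, so none is chiral.

2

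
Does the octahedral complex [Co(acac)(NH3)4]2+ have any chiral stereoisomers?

no

In an octahedral complex each vertex has one trans partner and four cis neighbours.
Each acac is bidentate and must span two cis positions.
Only one geometric arrangement is possible.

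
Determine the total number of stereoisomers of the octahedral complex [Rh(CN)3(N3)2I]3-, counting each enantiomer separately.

An octahedron has six vertices in three trans pairs; every non-trans pair is cis.
There are 3 geometric isomers: CN mer, N3 trans; CN mer, N3 cis; CN fac, N3 cis.
Each arrangement has an internal mirror plane or centre of symmetry, so none is chiral.

3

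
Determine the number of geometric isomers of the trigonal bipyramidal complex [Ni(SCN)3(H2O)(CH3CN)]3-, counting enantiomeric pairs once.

4

A trigonal bipyramid has two axial and three equatorial sites, which are chemically inequivalent.
Working through the distinct placements yields 4 geometric isomers: H2O axial, CH3CN axial; H2O equatorial, CH3CN axial; H2O axial, CH3CN equatorial; H2O equatorial, CH3CN equatorial.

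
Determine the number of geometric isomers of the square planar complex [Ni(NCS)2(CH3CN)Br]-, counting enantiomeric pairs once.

2

In a square planar complex each vertex has one trans partner and two cis neighbours.
The distinct arrangements are (2 in all): NCS cis; NCS trans.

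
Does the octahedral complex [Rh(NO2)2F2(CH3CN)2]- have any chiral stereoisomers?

In an octahedral complex each vertex has one trans partner and four cis neighbours.
Systematic placement gives 5 geometric isomers: NO2 trans, F trans, CH3CN trans; NO2 cis, F cis, CH3CN trans; NO2 trans, F cis, CH3CN cis; NO2 cis, F cis, CH3CN cis (chiral); NO2 cis, F trans, CH3CN cis.
One of these lacks any improper symmetry element and so occurs as an enantiomeric pair, giving 5 + 1 = 6 stereoisomers in total.

yes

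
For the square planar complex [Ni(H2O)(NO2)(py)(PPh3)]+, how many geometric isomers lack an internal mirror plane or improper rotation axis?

0

Working through the distinct placements yields 3 geometric isomers: (H2O/PPh3 trans, NO2/py trans); (H2O/py trans, NO2/PPh3 trans); (H2O/NO2 trans, PPh3/py trans).
Each arrangement has an internal mirror plane or centre of symmetry, so none is chiral.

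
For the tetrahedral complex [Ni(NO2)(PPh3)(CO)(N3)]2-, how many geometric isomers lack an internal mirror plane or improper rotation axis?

1

All four vertices of a tetrahedron are equivalent and mutually adjacent, so cis/trans isomerism cannot arise.
Only one geometric arrangement is possible; it has no improper symmetry element, so it exists as a pair of enantiomers (2 stereoisomers).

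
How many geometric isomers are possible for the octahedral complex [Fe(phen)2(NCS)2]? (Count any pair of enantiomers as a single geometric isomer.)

2

In an octahedral complex each vertex has one trans partner and four cis neighbours.
Each phen is bidentate and must span two cis positions.
Systematic placement gives 2 geometric isomers: NCS trans; NCS cis (chiral).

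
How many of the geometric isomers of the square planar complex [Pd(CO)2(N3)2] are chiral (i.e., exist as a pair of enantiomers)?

A square has two trans pairs of vertices; adjacent vertices are cis.
Working through the distinct placements yields 2 geometric isomers: CO cis; CO trans.
Each arrangement has an internal mirror plane or centre of symmetry, so none is chiral.

0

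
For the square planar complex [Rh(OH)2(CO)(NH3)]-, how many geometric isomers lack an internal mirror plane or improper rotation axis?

0

In a square planar complex each vertex has one trans partner and two cis neighbours.
The distinct arrangements are (2 in all): OH cis; OH trans.
Each arrangement has an internal mirror plane or centre of symmetry, so none is chiral.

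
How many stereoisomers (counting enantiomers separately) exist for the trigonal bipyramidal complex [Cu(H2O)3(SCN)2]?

In a trigonal bipyramid the two axial positions differ from the three equatorial ones.
There are 3 geometric isomers: SCN both equatorial; SCN one axial, one equatorial; SCN both axial.
Each arrangement has an internal mirror plane or centre of symmetry, so none is chiral.

3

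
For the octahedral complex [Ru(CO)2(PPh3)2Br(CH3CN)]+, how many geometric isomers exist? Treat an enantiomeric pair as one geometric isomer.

6

An octahedron has six vertices in three trans pairs; every non-trans pair is cis.
Working through the distinct placements yields 6 geometric isomers: CO trans, PPh3 trans; CO cis, PPh3 cis (3 arrangements, 2 chiral); CO cis, PPh3 trans; CO trans, PPh3 cis.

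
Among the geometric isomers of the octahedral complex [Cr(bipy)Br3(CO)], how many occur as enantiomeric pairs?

0

Each bipy is bidentate and must span two cis positions.
The distinct arrangements are (2 in all): Br mer; Br fac.
Each arrangement has an internal mirror plane or centre of symmetry, so none is chiral.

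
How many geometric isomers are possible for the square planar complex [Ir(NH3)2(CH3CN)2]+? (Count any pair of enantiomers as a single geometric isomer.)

A square has two trans pairs of vertices; adjacent vertices are cis.
Systematic placement gives 2 geometric isomers: NH3 cis; NH3 trans.

2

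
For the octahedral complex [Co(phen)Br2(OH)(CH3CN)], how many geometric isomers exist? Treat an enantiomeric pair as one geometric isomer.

An octahedron has six vertices in three trans pairs; every non-trans pair is cis.
Each phen is bidentate and must span two cis positions.
There are 4 geometric isomers: Br trans; Br cis (3 arrangements, 2 chiral).

4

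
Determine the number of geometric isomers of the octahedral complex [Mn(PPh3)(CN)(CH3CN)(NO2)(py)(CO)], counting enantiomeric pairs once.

15

The six octahedral sites form three mutually perpendicular trans pairs.
Systematic enumeration (placing each ligand type in turn and discarding arrangements equivalent by rotation or reflection) gives 15 geometric isomers.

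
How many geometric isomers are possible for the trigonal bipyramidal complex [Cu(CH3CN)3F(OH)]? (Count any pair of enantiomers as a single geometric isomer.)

4

A trigonal bipyramid has two axial and three equatorial sites, which are chemically inequivalent.
Working through the distinct placements yields 4 geometric isomers: F equatorial, OH equatorial; F axial, OH equatorial; F equatorial, OH axial; F axial, OH axial.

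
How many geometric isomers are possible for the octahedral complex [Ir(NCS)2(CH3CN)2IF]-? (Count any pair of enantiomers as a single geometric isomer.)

6

The six octahedral sites form three mutually perpendicular trans pairs.
There are 6 geometric isomers: NCS trans, CH3CN trans; NCS cis, CH3CN trans; NCS trans, CH3CN cis; NCS cis, CH3CN cis (3 arrangements, 2 chiral).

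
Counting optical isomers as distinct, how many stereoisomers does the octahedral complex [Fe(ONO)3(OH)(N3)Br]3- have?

An octahedron has six vertices in three trans pairs; every non-trans pair is cis.
Systematic placement gives 4 geometric isomers: ONO mer (3 arrangements); ONO fac (chiral).
One of these lacks any improper symmetry element and so occurs as an enantiomeric pair, giving 4 + 1 = 5 stereoisomers in total.

5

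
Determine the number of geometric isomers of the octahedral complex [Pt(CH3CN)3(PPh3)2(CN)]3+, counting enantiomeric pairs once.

In an octahedral complex each vertex has one trans partner and four cis neighbours.
Working through the distinct placements yields 3 geometric isomers: CH3CN mer, PPh3 trans; CH3CN mer, PPh3 cis; CH3CN fac, PPh3 cis.

3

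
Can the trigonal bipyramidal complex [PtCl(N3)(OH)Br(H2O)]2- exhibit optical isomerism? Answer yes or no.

In a trigonal bipyramid the two axial positions differ from the three equatorial ones.
Placing the ligands in turn and identifying arrangements related by rotation or reflection leaves 10 distinct geometric isomers.
Of these, 10 lack any improper symmetry element and so occur as enantiomeric pairs, giving 10 + 10 = 20 stereoisomers in total.

yes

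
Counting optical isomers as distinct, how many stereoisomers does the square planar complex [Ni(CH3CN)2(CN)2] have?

2

In a square planar complex each vertex has one trans partner and two cis neighbours.
Systematic placement gives 2 geometric isomers: CH3CN cis; CH3CN trans.
Each arrangement has an internal mirror plane or centre of symmetry, so none is chiral.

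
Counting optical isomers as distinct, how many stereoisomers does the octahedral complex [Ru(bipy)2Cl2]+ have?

3

An octahedron has six vertices in three trans pairs; every non-trans pair is cis.
Each bipy is bidentate and must span two cis positions.
Working through the distinct placements yields 2 geometric isomers: Cl trans; Cl cis (chiral).
One of these lacks any improper symmetry element and so occurs as an enantiomeric pair, giving 2 + 1 = 3 stereoisomers in total.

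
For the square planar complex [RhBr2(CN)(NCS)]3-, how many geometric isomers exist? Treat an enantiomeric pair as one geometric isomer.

2

In a square planar complex each vertex has one trans partner and two cis neighbours.
Working through the distinct placements yields 2 geometric isomers: Br cis; Br trans.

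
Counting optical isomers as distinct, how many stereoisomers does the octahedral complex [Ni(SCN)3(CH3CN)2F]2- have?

3

The six octahedral sites form three mutually perpendicular trans pairs.
There are 3 geometric isomers: SCN mer, CH3CN trans; SCN mer, CH3CN cis; SCN fac, CH3CN cis.
Each arrangement has an internal mirror plane or centre of symmetry, so none is chiral.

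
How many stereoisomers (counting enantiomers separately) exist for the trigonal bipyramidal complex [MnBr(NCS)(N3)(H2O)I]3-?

20

In a trigonal bipyramid the two axial positions differ from the three equatorial ones.
Placing the ligands in turn and identifying arrangements related by rotation or reflection leaves 10 distinct geometric isomers.
Of these, 10 lack any improper symmetry element and so occur as enantiomeric pairs, giving 10 + 10 = 20 stereoisomers in total.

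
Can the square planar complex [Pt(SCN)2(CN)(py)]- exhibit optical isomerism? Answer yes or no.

A square has two trans pairs of vertices; adjacent vertices are cis.
Working through the distinct placements yields 2 geometric isomers: SCN cis; SCN trans.
Each arrangement has an internal mirror plane or centre of symmetry, so none is chiral.

no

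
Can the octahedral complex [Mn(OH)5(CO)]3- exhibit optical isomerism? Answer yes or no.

no

The six octahedral sites form three mutually perpendicular trans pairs.
Only one geometric arrangement is possible.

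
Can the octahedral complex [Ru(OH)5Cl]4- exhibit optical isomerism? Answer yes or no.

no

In an octahedral complex each vertex has one trans partner and four cis neighbours.
Only one geometric arrangement is possible.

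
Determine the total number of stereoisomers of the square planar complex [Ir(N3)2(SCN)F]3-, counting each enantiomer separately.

A square has two trans pairs of vertices; adjacent vertices are cis.
Working through the distinct placements yields 2 geometric isomers: N3 cis; N3 trans.
Each arrangement has an internal mirror plane or centre of symmetry, so none is chiral.

2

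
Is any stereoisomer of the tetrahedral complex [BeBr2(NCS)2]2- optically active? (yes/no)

In a tetrahedral complex all four positions are equivalent and every pair of ligands is adjacent — there is no cis/trans distinction.
Only one geometric arrangement is possible.

no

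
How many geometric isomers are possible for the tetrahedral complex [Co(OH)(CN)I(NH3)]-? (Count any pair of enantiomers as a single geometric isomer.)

All four vertices of a tetrahedron are equivalent and mutually adjacent, so cis/trans isomerism cannot arise.
Only one geometric arrangement is possible; it has no improper symmetry element, so it exists as a pair of enantiomers (2 stereoisomers).

1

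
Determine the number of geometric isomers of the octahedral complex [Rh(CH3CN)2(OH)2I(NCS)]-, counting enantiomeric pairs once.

6

The six octahedral sites form three mutually perpendicular trans pairs.
The distinct arrangements are (6 in all): CH3CN trans, OH trans; CH3CN trans, OH cis; CH3CN cis, OH trans; CH3CN cis, OH cis (3 arrangements, 2 chiral).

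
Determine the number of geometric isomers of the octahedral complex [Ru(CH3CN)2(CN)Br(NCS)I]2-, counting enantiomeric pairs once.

9

The six octahedral sites form three mutually perpendicular trans pairs.
Exhaustive case analysis gives 9 geometric isomers.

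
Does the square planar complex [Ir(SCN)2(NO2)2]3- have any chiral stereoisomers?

no

In a square planar complex each vertex has one trans partner and two cis neighbours.
The distinct arrangements are (2 in all): SCN cis; SCN trans.
Each arrangement has an internal mirror plane or centre of symmetry, so none is chiral.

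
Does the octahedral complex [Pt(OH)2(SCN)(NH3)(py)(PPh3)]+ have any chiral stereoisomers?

yes

An octahedron has six vertices in three trans pairs; every non-trans pair is cis.
Systematic enumeration (placing each ligand type in turn and discarding arrangements equivalent by rotation or reflection) gives 9 geometric isomers.
Of these, 6 lack any improper symmetry element and so occur as enantiomeric pairs, giving 9 + 6 = 15 stereoisomers in total.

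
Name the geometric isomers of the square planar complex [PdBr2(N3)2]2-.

cis and trans

There are 2 geometric isomers: Br cis; Br trans.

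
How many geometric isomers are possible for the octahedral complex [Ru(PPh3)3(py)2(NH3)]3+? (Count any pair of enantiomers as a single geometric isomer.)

An octahedron has six vertices in three trans pairs; every non-trans pair is cis.
The distinct arrangements are (3 in all): PPh3 mer, py trans; PPh3 fac, py cis; PPh3 mer, py cis.

3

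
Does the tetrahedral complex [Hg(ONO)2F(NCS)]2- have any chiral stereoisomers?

no

All four vertices of a tetrahedron are equivalent and mutually adjacent, so cis/trans isomerism cannot arise.
Only one geometric arrangement is possible.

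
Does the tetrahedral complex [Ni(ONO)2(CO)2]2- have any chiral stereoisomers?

Only one geometric arrangement is possible.

no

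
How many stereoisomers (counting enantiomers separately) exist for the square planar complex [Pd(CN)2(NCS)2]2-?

A square has two trans pairs of vertices; adjacent vertices are cis.
Working through the distinct placements yields 2 geometric isomers: CN cis; CN trans.
Each arrangement has an internal mirror plane or centre of symmetry, so none is chiral.

2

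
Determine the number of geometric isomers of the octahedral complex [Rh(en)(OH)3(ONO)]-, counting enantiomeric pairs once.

The six octahedral sites form three mutually perpendicular trans pairs.
Each en is bidentate and must span two cis positions.
The distinct arrangements are (2 in all): OH mer; OH fac.

2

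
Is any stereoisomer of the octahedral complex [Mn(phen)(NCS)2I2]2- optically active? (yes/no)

An octahedron has six vertices in three trans pairs; every non-trans pair is cis.
Each phen is bidentate and must span two cis positions.
Systematic placement gives 3 geometric isomers: NCS cis, I trans; NCS cis, I cis (chiral); NCS trans, I cis.
One of these lacks any improper symmetry element and so occurs as an enantiomeric pair, giving 3 + 1 = 4 stereoisomers in total.

yes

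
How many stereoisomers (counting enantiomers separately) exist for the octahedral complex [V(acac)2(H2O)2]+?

The six octahedral sites form three mutually perpendicular trans pairs.
Each acac is bidentate and must span two cis positions.
Systematic placement gives 2 geometric isomers: H2O trans; H2O cis (chiral).
One of these lacks any improper symmetry element and so occurs as an enantiomeric pair, giving 2 + 1 = 3 stereoisomers in total.

3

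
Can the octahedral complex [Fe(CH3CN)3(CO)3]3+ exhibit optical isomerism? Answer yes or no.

no

Working through the distinct placements yields 2 geometric isomers: CH3CN mer; CH3CN fac.
Each arrangement has an internal mirror plane or centre of symmetry, so none is chiral.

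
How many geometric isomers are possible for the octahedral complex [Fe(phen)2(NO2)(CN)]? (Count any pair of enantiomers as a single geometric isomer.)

2

Each phen is bidentate and must span two cis positions.
The distinct arrangements are (2 in all): NO2 and CN mutually trans; NO2 and CN mutually cis (chiral).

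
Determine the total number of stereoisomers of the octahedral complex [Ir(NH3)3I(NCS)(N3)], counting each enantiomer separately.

In an octahedral complex each vertex has one trans partner and four cis neighbours.
Systematic placement gives 4 geometric isomers: NH3 mer (3 arrangements); NH3 fac (chiral).
One of these lacks any improper symmetry element and so occurs as an enantiomeric pair, giving 4 + 1 = 5 stereoisomers in total.

5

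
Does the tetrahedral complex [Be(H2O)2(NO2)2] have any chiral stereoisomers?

Only one geometric arrangement is possible.

no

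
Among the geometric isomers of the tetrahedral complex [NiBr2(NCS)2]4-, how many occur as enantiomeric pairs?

Only one geometric arrangement is possible.

0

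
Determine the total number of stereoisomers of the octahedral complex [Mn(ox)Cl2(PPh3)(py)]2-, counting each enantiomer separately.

6

The six octahedral sites form three mutually perpendicular trans pairs.
Each ox is bidentate and must span two cis positions.
There are 4 geometric isomers: Cl trans; Cl cis (3 arrangements, 2 chiral).
Of these, 2 lack any improper symmetry element and so occur as enantiomeric pairs, giving 4 + 2 = 6 stereoisomers in total.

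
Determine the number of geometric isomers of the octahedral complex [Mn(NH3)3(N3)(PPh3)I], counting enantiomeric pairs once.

In an octahedral complex each vertex has one trans partner and four cis neighbours.
The distinct arrangements are (4 in all): NH3 mer (3 arrangements); NH3 fac (chiral).

4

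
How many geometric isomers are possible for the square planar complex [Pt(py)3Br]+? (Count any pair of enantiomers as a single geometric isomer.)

1

A square has two trans pairs of vertices; adjacent vertices are cis.
Only one geometric arrangement is possible.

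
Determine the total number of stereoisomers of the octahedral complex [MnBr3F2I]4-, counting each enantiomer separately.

3

An octahedron has six vertices in three trans pairs; every non-trans pair is cis.
Working through the distinct placements yields 3 geometric isomers: Br mer, F cis; Br mer, F trans; Br fac, F cis.
Each arrangement has an internal mirror plane or centre of symmetry, so none is chiral.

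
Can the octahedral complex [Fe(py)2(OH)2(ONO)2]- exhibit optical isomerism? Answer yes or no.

yes

In an octahedral complex each vertex has one trans partner and four cis neighbours.
Working through the distinct placements yields 5 geometric isomers: py trans, OH trans, ONO trans; py cis, OH trans, ONO cis; py trans, OH cis, ONO cis; py cis, OH cis, ONO cis (chiral); py cis, OH cis, ONO trans.
One of these lacks any improper symmetry element and so occurs as an enantiomeric pair, giving 5 + 1 = 6 stereoisomers in total.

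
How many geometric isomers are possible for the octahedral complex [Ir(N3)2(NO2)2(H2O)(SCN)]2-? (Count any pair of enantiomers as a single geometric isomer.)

An octahedron has six vertices in three trans pairs; every non-trans pair is cis.
Systematic placement gives 6 geometric isomers: N3 cis, NO2 cis (3 arrangements, 2 chiral); N3 cis, NO2 trans; N3 trans, NO2 cis; N3 trans, NO2 trans.

6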